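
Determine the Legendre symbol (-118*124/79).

1

By multiplicativity, (-118·124/79) = (-118/79)·(124/79).
First factor (-118/79):
Reduce the numerator: -118 ≡ 40 (mod 79), so (-118/79) = (40/79).
Factor out 2: 40 = 2^3·5. Since 79 ≡ 7 (mod 8), (2/79) = +1, and (2/79)^3 = +1. Now have (5/79).
5 ≡ 1 (mod 4), so quadratic reciprocity gives (5/79) = (79/5). Reduce: 79 ≡ 4 (mod 5). Now have (4/5).
Factor out 2: 4 = 2^2. Since 5 ≡ 5 (mod 8), (2/5) = -1, and (2/5)^2 = +1. Now have (1/5).
(1/5) = 1. Collecting the sign factors: 1.
Second factor (124/79):
Reduce the numerator: 124 ≡ 45 (mod 79), so (124/79) = (45/79).
45 ≡ 1 (mod 4), so quadratic reciprocity gives (45/79) = (79/45). Reduce: 79 ≡ 34 (mod 45). Now have (34/45).
Factor out 2: 34 = 2·17. Since 45 ≡ 5 (mod 8), (2/45) = -1. Now have -(17/45).
17 ≡ 1 (mod 4), so quadratic reciprocity gives (17/45) = (45/17). Reduce: 45 ≡ 11 (mod 17). Now have -(11/17).
17 ≡ 1 (mod 4), so quadratic reciprocity gives (11/17) = (17/11). Reduce: 17 ≡ 6 (mod 11). Now have -(6/11).
Factor out 2: 6 = 2·3. Since 11 ≡ 3 (mod 8), (2/11) = -1. Now have (3/11).
Both 3 ≡ 3 and 11 ≡ 3 (mod 4), so reciprocity gives (3/11) = -(11/3). Reduce: 11 ≡ 2 (mod 3). Now have -(2/3).
Factor out 2: 2 = 2. Since 3 ≡ 3 (mod 8), (2/3) = -1. Now have (1/3).
(1/3) = 1. Collecting the sign factors: 1.
Product: (1)·(1) = 1.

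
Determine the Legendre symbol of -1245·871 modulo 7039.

By multiplicativity, (-1245·871/7039) = (-1245/7039)·(871/7039).
First factor (-1245/7039):
Pull out -1: (-1245/7039) = (-1/7039)·(1245/7039). Since 7039 ≡ 3 (mod 4), (-1/7039) = -1. Now have -(1245/7039).
1245 ≡ 1 (mod 4), so quadratic reciprocity gives (1245/7039) = (7039/1245). Reduce: 7039 ≡ 814 (mod 1245). Now have -(814/1245).
Factor out 2: 814 = 2·407. Since 1245 ≡ 5 (mod 8), (2/1245) = -1. Now have (407/1245).
1245 ≡ 1 (mod 4), so quadratic reciprocity gives (407/1245) = (1245/407). Reduce: 1245 ≡ 24 (mod 407). Now have (24/407).
Factor out 2: 24 = 2^3·3. Since 407 ≡ 7 (mod 8), (2/407) = +1, and (2/407)^3 = +1. Now have (3/407).
Both 3 ≡ 3 and 407 ≡ 3 (mod 4), so reciprocity gives (3/407) = -(407/3). Reduce: 407 ≡ 2 (mod 3). Now have -(2/3).
Factor out 2: 2 = 2. Since 3 ≡ 3 (mod 8), (2/3) = -1. Now have (1/3).
(1/3) = 1. Collecting the sign factors: 1.
Second factor (871/7039):
Both 871 ≡ 3 and 7039 ≡ 3 (mod 4), so reciprocity gives (871/7039) = -(7039/871). Reduce: 7039 ≡ 71 (mod 871). Now have -(71/871).
Both 71 ≡ 3 and 871 ≡ 3 (mod 4), so reciprocity gives (71/871) = -(871/71). Reduce: 871 ≡ 19 (mod 71). Now have (19/71).
Both 19 ≡ 3 and 71 ≡ 3 (mod 4), so reciprocity gives (19/71) = -(71/19). Reduce: 71 ≡ 14 (mod 19). Now have -(14/19).
Factor out 2: 14 = 2·7. Since 19 ≡ 3 (mod 8), (2/19) = -1. Now have (7/19).
Both 7 ≡ 3 and 19 ≡ 3 (mod 4), so reciprocity gives (7/19) = -(19/7). Reduce: 19 ≡ 5 (mod 7). Now have -(5/7).
5 ≡ 1 (mod 4), so quadratic reciprocity gives (5/7) = (7/5). Reduce: 7 ≡ 2 (mod 5). Now have -(2/5).
Factor out 2: 2 = 2. Since 5 ≡ 5 (mod 8), (2/5) = -1. Now have (1/5).
(1/5) = 1. Collecting the sign factors: 1.
Product: (1)·(1) = 1.

1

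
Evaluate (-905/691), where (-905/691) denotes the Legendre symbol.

-1

(-905/691)
  = (477/691)    [-905 ≡ 477 mod 691]
  = (691/477)    [QR: 477 ≡ 1 mod 4, sign kept]
  = (214/477)    [691 ≡ 214 mod 477]
  = -(107/477)    [477 ≡ 5 mod 8 ⇒ (2/477) = -1]
  = -(477/107)    [QR: 477 ≡ 1 mod 4, sign kept]
  = -(49/107)    [477 ≡ 49 mod 107]
  = -(107/49)    [QR: 49 ≡ 1 mod 4, sign kept]
  = -(9/49)    [107 ≡ 9 mod 49]
  = -(49/9)    [QR: 9 ≡ 1 mod 4, sign kept]
  = -(4/9)    [49 ≡ 4 mod 9]
  = -(1/9)    [9 ≡ 1 mod 8 ⇒ (2/9)^2 = +1]
  = -1    [(1/9) = 1]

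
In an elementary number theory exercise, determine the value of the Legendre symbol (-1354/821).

(-1354/821)
  = (1354/821)    [821 ≡ 1 mod 4 ⇒ (-1/821) = +1]
  = (533/821)    [1354 ≡ 533 mod 821]
  = (821/533)    [QR: 533 ≡ 1 mod 4, sign kept]
  = (288/533)    [821 ≡ 288 mod 533]
  = -(9/533)    [533 ≡ 5 mod 8 ⇒ (2/533)^5 = -1]
  = -(533/9)    [QR: 9 ≡ 1 mod 4, sign kept]
  = -(2/9)    [533 ≡ 2 mod 9]
  = -(1/9)    [9 ≡ 1 mod 8 ⇒ (2/9) = +1]
  = -1    [(1/9) = 1]

-1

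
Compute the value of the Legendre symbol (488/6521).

Factor out 2: 488 = 2^3·61. Since 6521 ≡ 1 (mod 8), (2/6521) = +1, and (2/6521)^3 = +1. Now have (61/6521).
61 ≡ 1 (mod 4), so quadratic reciprocity gives (61/6521) = (6521/61). Reduce: 6521 ≡ 55 (mod 61). Now have (55/61).
61 ≡ 1 (mod 4), so quadratic reciprocity gives (55/61) = (61/55). Reduce: 61 ≡ 6 (mod 55). Now have (6/55).
Factor out 2: 6 = 2·3. Since 55 ≡ 7 (mod 8), (2/55) = +1. Now have (3/55).
Both 3 ≡ 3 and 55 ≡ 3 (mod 4), so reciprocity gives (3/55) = -(55/3). Reduce: 55 ≡ 1 (mod 3). Now have -(1/3).
(1/3) = 1. Collecting the sign factors: -1.

-1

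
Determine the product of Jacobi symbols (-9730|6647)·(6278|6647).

1

By multiplicativity, (-9730·6278|6647) = (-9730|6647)·(6278|6647).
First factor (-9730|6647):
Reduce the numerator: -9730 ≡ 3564 (mod 6647), so (-9730|6647) = (3564|6647).
Factor out 2: 3564 = 2^2·891. Since 6647 ≡ 7 (mod 8), (2|6647) = +1, and (2|6647)^2 = +1. Now have (891|6647).
Both 891 ≡ 3 and 6647 ≡ 3 (mod 4), so reciprocity gives (891|6647) = -(6647|891). Reduce: 6647 ≡ 410 (mod 891). Now have -(410|891).
Factor out 2: 410 = 2·205. Since 891 ≡ 3 (mod 8), (2|891) = -1. Now have (205|891).
205 ≡ 1 (mod 4), so quadratic reciprocity gives (205|891) = (891|205). Reduce: 891 ≡ 71 (mod 205). Now have (71|205).
205 ≡ 1 (mod 4), so quadratic reciprocity gives (71|205) = (205|71). Reduce: 205 ≡ 63 (mod 71). Now have (63|71).
Both 63 ≡ 3 and 71 ≡ 3 (mod 4), so reciprocity gives (63|71) = -(71|63). Reduce: 71 ≡ 8 (mod 63). Now have -(8|63).
Factor out 2: 8 = 2^3. Since 63 ≡ 7 (mod 8), (2|63) = +1, and (2|63)^3 = +1. Now have -(1|63).
(1|63) = 1. Collecting the sign factors: -1.
Second factor (6278|6647):
Factor out 2: 6278 = 2·3139. Since 6647 ≡ 7 (mod 8), (2|6647) = +1. Now have (3139|6647).
Both 3139 ≡ 3 and 6647 ≡ 3 (mod 4), so reciprocity gives (3139|6647) = -(6647|3139). Reduce: 6647 ≡ 369 (mod 3139). Now have -(369|3139).
369 ≡ 1 (mod 4), so quadratic reciprocity gives (369|3139) = (3139|369). Reduce: 3139 ≡ 187 (mod 369). Now have -(187|369).
369 ≡ 1 (mod 4), so quadratic reciprocity gives (187|369) = (369|187). Reduce: 369 ≡ 182 (mod 187). Now have -(182|187).
Factor out 2: 182 = 2·91. Since 187 ≡ 3 (mod 8), (2|187) = -1. Now have (91|187).
Both 91 ≡ 3 and 187 ≡ 3 (mod 4), so reciprocity gives (91|187) = -(187|91). Reduce: 187 ≡ 5 (mod 91). Now have -(5|91).
5 ≡ 1 (mod 4), so quadratic reciprocity gives (5|91) = (91|5). Reduce: 91 ≡ 1 (mod 5). Now have -(1|5).
(1|5) = 1. Collecting the sign factors: -1.
Product: (-1)·(-1) = 1.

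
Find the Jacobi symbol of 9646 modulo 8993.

-1

Reduce the numerator: 9646 ≡ 653 (mod 8993), so (9646|8993) = (653|8993).
653 ≡ 1 (mod 4), so quadratic reciprocity gives (653|8993) = (8993|653). Reduce: 8993 ≡ 504 (mod 653). Now have (504|653).
Factor out 2: 504 = 2^3·63. Since 653 ≡ 5 (mod 8), (2|653) = -1, and (2|653)^3 = -1. Now have -(63|653).
653 ≡ 1 (mod 4), so quadratic reciprocity gives (63|653) = (653|63). Reduce: 653 ≡ 23 (mod 63). Now have -(23|63).
Both 23 ≡ 3 and 63 ≡ 3 (mod 4), so reciprocity gives (23|63) = -(63|23). Reduce: 63 ≡ 17 (mod 23). Now have (17|23).
17 ≡ 1 (mod 4), so quadratic reciprocity gives (17|23) = (23|17). Reduce: 23 ≡ 6 (mod 17). Now have (6|17).
Factor out 2: 6 = 2·3. Since 17 ≡ 1 (mod 8), (2|17) = +1. Now have (3|17).
17 ≡ 1 (mod 4), so quadratic reciprocity gives (3|17) = (17|3). Reduce: 17 ≡ 2 (mod 3). Now have (2|3).
Factor out 2: 2 = 2. Since 3 ≡ 3 (mod 8), (2|3) = -1. Now have -(1|3).
(1|3) = 1. Collecting the sign factors: -1.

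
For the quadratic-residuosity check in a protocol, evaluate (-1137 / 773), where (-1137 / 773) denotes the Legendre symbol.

1

Reduce the numerator: -1137 ≡ 409 (mod 773), so (-1137 / 773) = (409 / 773).
409 ≡ 1 (mod 4), so quadratic reciprocity gives (409 / 773) = (773 / 409). Reduce: 773 ≡ 364 (mod 409). Now have (364 / 409).
Factor out 2: 364 = 2^2·91. Since 409 ≡ 1 (mod 8), (2 / 409) = +1, and (2 / 409)^2 = +1. Now have (91 / 409).
409 ≡ 1 (mod 4), so quadratic reciprocity gives (91 / 409) = (409 / 91). Reduce: 409 ≡ 45 (mod 91). Now have (45 / 91).
45 ≡ 1 (mod 4), so quadratic reciprocity gives (45 / 91) = (91 / 45). Reduce: 91 ≡ 1 (mod 45). Now have (1 / 45).
(1 / 45) = 1. Collecting the sign factors: 1.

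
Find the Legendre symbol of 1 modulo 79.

1

(1/79)
  = 1    [(1/79) = 1]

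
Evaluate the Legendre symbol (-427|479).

Reduce the numerator: -427 ≡ 52 (mod 479), so (-427|479) = (52|479).
Factor out 2: 52 = 2^2·13. Since 479 ≡ 7 (mod 8), (2|479) = +1, and (2|479)^2 = +1. Now have (13|479).
13 ≡ 1 (mod 4), so quadratic reciprocity gives (13|479) = (479|13). Reduce: 479 ≡ 11 (mod 13). Now have (11|13).
13 ≡ 1 (mod 4), so quadratic reciprocity gives (11|13) = (13|11). Reduce: 13 ≡ 2 (mod 11). Now have (2|11).
Factor out 2: 2 = 2. Since 11 ≡ 3 (mod 8), (2|11) = -1. Now have -(1|11).
(1|11) = 1. Collecting the sign factors: -1.

-1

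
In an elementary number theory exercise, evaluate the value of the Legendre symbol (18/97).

1

Factor out 2: 18 = 2·9. Since 97 ≡ 1 (mod 8), (2/97) = +1. Now have (9/97).
9 ≡ 1 (mod 4), so quadratic reciprocity gives (9/97) = (97/9). Reduce: 97 ≡ 7 (mod 9). Now have (7/9).
9 ≡ 1 (mod 4), so quadratic reciprocity gives (7/9) = (9/7). Reduce: 9 ≡ 2 (mod 7). Now have (2/7).
Factor out 2: 2 = 2. Since 7 ≡ 7 (mod 8), (2/7) = +1. Now have (1/7).
(1/7) = 1. Collecting the sign factors: 1.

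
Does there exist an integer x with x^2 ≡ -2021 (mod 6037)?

yes

Pull out -1: (-2021|6037) = (-1|6037)·(2021|6037). Since 6037 ≡ 1 (mod 4), (-1|6037) = +1. Now have (2021|6037).
2021 ≡ 1 (mod 4), so quadratic reciprocity gives (2021|6037) = (6037|2021). Reduce: 6037 ≡ 1995 (mod 2021). Now have (1995|2021).
2021 ≡ 1 (mod 4), so quadratic reciprocity gives (1995|2021) = (2021|1995). Reduce: 2021 ≡ 26 (mod 1995). Now have (26|1995).
Factor out 2: 26 = 2·13. Since 1995 ≡ 3 (mod 8), (2|1995) = -1. Now have -(13|1995).
13 ≡ 1 (mod 4), so quadratic reciprocity gives (13|1995) = (1995|13). Reduce: 1995 ≡ 6 (mod 13). Now have -(6|13).
Factor out 2: 6 = 2·3. Since 13 ≡ 5 (mod 8), (2|13) = -1. Now have (3|13).
13 ≡ 1 (mod 4), so quadratic reciprocity gives (3|13) = (13|3). Reduce: 13 ≡ 1 (mod 3). Now have (1|3).
(1|3) = 1. Collecting the sign factors: 1.
The Legendre symbol is 1, so x^2 ≡ -2021 (mod 6037) has solution.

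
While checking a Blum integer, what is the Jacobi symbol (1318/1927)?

(1318/1927)
  = (659/1927)    [1927 ≡ 7 mod 8 ⇒ (2/1927) = +1]
  = -(1927/659)    [QR: both ≡ 3 mod 4, sign flips]
  = -(609/659)    [1927 ≡ 609 mod 659]
  = -(659/609)    [QR: 609 ≡ 1 mod 4, sign kept]
  = -(50/609)    [659 ≡ 50 mod 609]
  = -(25/609)    [609 ≡ 1 mod 8 ⇒ (2/609) = +1]
  = -(609/25)    [QR: 25 ≡ 1 mod 4, sign kept]
  = -(9/25)    [609 ≡ 9 mod 25]
  = -(25/9)    [QR: 9 ≡ 1 mod 4, sign kept]
  = -(7/9)    [25 ≡ 7 mod 9]
  = -(9/7)    [QR: 9 ≡ 1 mod 4, sign kept]
  = -(2/7)    [9 ≡ 2 mod 7]
  = -(1/7)    [7 ≡ 7 mod 8 ⇒ (2/7) = +1]
  = -1    [(1/7) = 1]

-1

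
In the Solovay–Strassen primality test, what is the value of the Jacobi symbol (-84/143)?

(-84/143)
  = -(84/143)    [143 ≡ 3 mod 4 ⇒ (-1/143) = -1]
  = -(21/143)    [143 ≡ 7 mod 8 ⇒ (2/143)^2 = +1]
  = -(143/21)    [QR: 21 ≡ 1 mod 4, sign kept]
  = -(17/21)    [143 ≡ 17 mod 21]
  = -(21/17)    [QR: 17 ≡ 1 mod 4, sign kept]
  = -(4/17)    [21 ≡ 4 mod 17]
  = -(1/17)    [17 ≡ 1 mod 8 ⇒ (2/17)^2 = +1]
  = -1    [(1/17) = 1]

-1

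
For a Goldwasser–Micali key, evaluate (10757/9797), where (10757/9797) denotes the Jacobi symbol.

1

(10757/9797)
  = (960/9797)    [10757 ≡ 960 mod 9797]
  = (15/9797)    [9797 ≡ 5 mod 8 ⇒ (2/9797)^6 = +1]
  = (9797/15)    [QR: 9797 ≡ 1 mod 4, sign kept]
  = (2/15)    [9797 ≡ 2 mod 15]
  = (1/15)    [15 ≡ 7 mod 8 ⇒ (2/15) = +1]
  = 1    [(1/15) = 1]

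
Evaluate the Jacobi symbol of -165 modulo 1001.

(-165|1001)
  = (836|1001)    [-165 ≡ 836 mod 1001]
  = (209|1001)    [1001 ≡ 1 mod 8 ⇒ (2|1001)^2 = +1]
  = (1001|209)    [QR: 209 ≡ 1 mod 4, sign kept]
  = (165|209)    [1001 ≡ 165 mod 209]
  = (209|165)    [QR: 165 ≡ 1 mod 4, sign kept]
  = (44|165)    [209 ≡ 44 mod 165]
  = (11|165)    [165 ≡ 5 mod 8 ⇒ (2|165)^2 = +1]
  = (165|11)    [QR: 165 ≡ 1 mod 4, sign kept]
  = (0|11)    [165 ≡ 0 mod 11]
  = 0    [numerator 0, gcd > 1]

0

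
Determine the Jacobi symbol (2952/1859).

Reduce the numerator: 2952 ≡ 1093 (mod 1859), so (2952/1859) = (1093/1859).
1093 ≡ 1 (mod 4), so quadratic reciprocity gives (1093/1859) = (1859/1093). Reduce: 1859 ≡ 766 (mod 1093). Now have (766/1093).
Factor out 2: 766 = 2·383. Since 1093 ≡ 5 (mod 8), (2/1093) = -1. Now have -(383/1093).
1093 ≡ 1 (mod 4), so quadratic reciprocity gives (383/1093) = (1093/383). Reduce: 1093 ≡ 327 (mod 383). Now have -(327/383).
Both 327 ≡ 3 and 383 ≡ 3 (mod 4), so reciprocity gives (327/383) = -(383/327). Reduce: 383 ≡ 56 (mod 327). Now have (56/327).
Factor out 2: 56 = 2^3·7. Since 327 ≡ 7 (mod 8), (2/327) = +1, and (2/327)^3 = +1. Now have (7/327).
Both 7 ≡ 3 and 327 ≡ 3 (mod 4), so reciprocity gives (7/327) = -(327/7). Reduce: 327 ≡ 5 (mod 7). Now have -(5/7).
5 ≡ 1 (mod 4), so quadratic reciprocity gives (5/7) = (7/5). Reduce: 7 ≡ 2 (mod 5). Now have -(2/5).
Factor out 2: 2 = 2. Since 5 ≡ 5 (mod 8), (2/5) = -1. Now have (1/5).
(1/5) = 1. Collecting the sign factors: 1.

1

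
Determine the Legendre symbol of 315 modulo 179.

Reduce the numerator: 315 ≡ 136 (mod 179), so (315 / 179) = (136 / 179).
Factor out 2: 136 = 2^3·17. Since 179 ≡ 3 (mod 8), (2 / 179) = -1, and (2 / 179)^3 = -1. Now have -(17 / 179).
17 ≡ 1 (mod 4), so quadratic reciprocity gives (17 / 179) = (179 / 17). Reduce: 179 ≡ 9 (mod 17). Now have -(9 / 17).
9 ≡ 1 (mod 4), so quadratic reciprocity gives (9 / 17) = (17 / 9). Reduce: 17 ≡ 8 (mod 9). Now have -(8 / 9).
Factor out 2: 8 = 2^3. Since 9 ≡ 1 (mod 8), (2 / 9) = +1, and (2 / 9)^3 = +1. Now have -(1 / 9).
(1 / 9) = 1. Collecting the sign factors: -1.

-1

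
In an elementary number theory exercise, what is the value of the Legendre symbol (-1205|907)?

(-1205|907)
  = (609|907)    [-1205 ≡ 609 mod 907]
  = (907|609)    [QR: 609 ≡ 1 mod 4, sign kept]
  = (298|609)    [907 ≡ 298 mod 609]
  = (149|609)    [609 ≡ 1 mod 8 ⇒ (2|609) = +1]
  = (609|149)    [QR: 149 ≡ 1 mod 4, sign kept]
  = (13|149)    [609 ≡ 13 mod 149]
  = (149|13)    [QR: 13 ≡ 1 mod 4, sign kept]
  = (6|13)    [149 ≡ 6 mod 13]
  = -(3|13)    [13 ≡ 5 mod 8 ⇒ (2|13) = -1]
  = -(13|3)    [QR: 13 ≡ 1 mod 4, sign kept]
  = -(1|3)    [13 ≡ 1 mod 3]
  = -1    [(1|3) = 1]

-1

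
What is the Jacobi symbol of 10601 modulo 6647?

(10601|6647)
  = (3954|6647)    [10601 ≡ 3954 mod 6647]
  = (1977|6647)    [6647 ≡ 7 mod 8 ⇒ (2|6647) = +1]
  = (6647|1977)    [QR: 1977 ≡ 1 mod 4, sign kept]
  = (716|1977)    [6647 ≡ 716 mod 1977]
  = (179|1977)    [1977 ≡ 1 mod 8 ⇒ (2|1977)^2 = +1]
  = (1977|179)    [QR: 1977 ≡ 1 mod 4, sign kept]
  = (8|179)    [1977 ≡ 8 mod 179]
  = -(1|179)    [179 ≡ 3 mod 8 ⇒ (2|179)^3 = -1]
  = -1    [(1|179) = 1]

-1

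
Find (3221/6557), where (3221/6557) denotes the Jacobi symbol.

(3221/6557)
  = (6557/3221)    [QR: 3221 ≡ 1 mod 4, sign kept]
  = (115/3221)    [6557 ≡ 115 mod 3221]
  = (3221/115)    [QR: 3221 ≡ 1 mod 4, sign kept]
  = (1/115)    [3221 ≡ 1 mod 115]
  = 1    [(1/115) = 1]

1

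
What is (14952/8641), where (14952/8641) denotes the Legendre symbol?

-1

Reduce the numerator: 14952 ≡ 6311 (mod 8641), so (14952/8641) = (6311/8641).
8641 ≡ 1 (mod 4), so quadratic reciprocity gives (6311/8641) = (8641/6311). Reduce: 8641 ≡ 2330 (mod 6311). Now have (2330/6311).
Factor out 2: 2330 = 2·1165. Since 6311 ≡ 7 (mod 8), (2/6311) = +1. Now have (1165/6311).
1165 ≡ 1 (mod 4), so quadratic reciprocity gives (1165/6311) = (6311/1165). Reduce: 6311 ≡ 486 (mod 1165). Now have (486/1165).
Factor out 2: 486 = 2·243. Since 1165 ≡ 5 (mod 8), (2/1165) = -1. Now have -(243/1165).
1165 ≡ 1 (mod 4), so quadratic reciprocity gives (243/1165) = (1165/243). Reduce: 1165 ≡ 193 (mod 243). Now have -(193/243).
193 ≡ 1 (mod 4), so quadratic reciprocity gives (193/243) = (243/193). Reduce: 243 ≡ 50 (mod 193). Now have -(50/193).
Factor out 2: 50 = 2·25. Since 193 ≡ 1 (mod 8), (2/193) = +1. Now have -(25/193).
25 ≡ 1 (mod 4), so quadratic reciprocity gives (25/193) = (193/25). Reduce: 193 ≡ 18 (mod 25). Now have -(18/25).
Factor out 2: 18 = 2·9. Since 25 ≡ 1 (mod 8), (2/25) = +1. Now have -(9/25).
9 ≡ 1 (mod 4), so quadratic reciprocity gives (9/25) = (25/9). Reduce: 25 ≡ 7 (mod 9). Now have -(7/9).
9 ≡ 1 (mod 4), so quadratic reciprocity gives (7/9) = (9/7). Reduce: 9 ≡ 2 (mod 7). Now have -(2/7).
Factor out 2: 2 = 2. Since 7 ≡ 7 (mod 8), (2/7) = +1. Now have -(1/7).
(1/7) = 1. Collecting the sign factors: -1.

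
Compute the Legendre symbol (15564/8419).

-1

(15564/8419)
  = (7145/8419)    [15564 ≡ 7145 mod 8419]
  = (8419/7145)    [QR: 7145 ≡ 1 mod 4, sign kept]
  = (1274/7145)    [8419 ≡ 1274 mod 7145]
  = (637/7145)    [7145 ≡ 1 mod 8 ⇒ (2/7145) = +1]
  = (7145/637)    [QR: 637 ≡ 1 mod 4, sign kept]
  = (138/637)    [7145 ≡ 138 mod 637]
  = -(69/637)    [637 ≡ 5 mod 8 ⇒ (2/637) = -1]
  = -(637/69)    [QR: 69 ≡ 1 mod 4, sign kept]
  = -(16/69)    [637 ≡ 16 mod 69]
  = -(1/69)    [69 ≡ 5 mod 8 ⇒ (2/69)^4 = +1]
  = -1    [(1/69) = 1]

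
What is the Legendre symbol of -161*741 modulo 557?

-1

By multiplicativity, (-161·741/557) = (-161/557)·(741/557).
First factor (-161/557):
Pull out -1: (-161/557) = (-1/557)·(161/557). Since 557 ≡ 1 (mod 4), (-1/557) = +1. Now have (161/557).
161 ≡ 1 (mod 4), so quadratic reciprocity gives (161/557) = (557/161). Reduce: 557 ≡ 74 (mod 161). Now have (74/161).
Factor out 2: 74 = 2·37. Since 161 ≡ 1 (mod 8), (2/161) = +1. Now have (37/161).
37 ≡ 1 (mod 4), so quadratic reciprocity gives (37/161) = (161/37). Reduce: 161 ≡ 13 (mod 37). Now have (13/37).
13 ≡ 1 (mod 4), so quadratic reciprocity gives (13/37) = (37/13). Reduce: 37 ≡ 11 (mod 13). Now have (11/13).
13 ≡ 1 (mod 4), so quadratic reciprocity gives (11/13) = (13/11). Reduce: 13 ≡ 2 (mod 11). Now have (2/11).
Factor out 2: 2 = 2. Since 11 ≡ 3 (mod 8), (2/11) = -1. Now have -(1/11).
(1/11) = 1. Collecting the sign factors: -1.
Second factor (741/557):
Reduce the numerator: 741 ≡ 184 (mod 557), so (741/557) = (184/557).
Factor out 2: 184 = 2^3·23. Since 557 ≡ 5 (mod 8), (2/557) = -1, and (2/557)^3 = -1. Now have -(23/557).
557 ≡ 1 (mod 4), so quadratic reciprocity gives (23/557) = (557/23). Reduce: 557 ≡ 5 (mod 23). Now have -(5/23).
5 ≡ 1 (mod 4), so quadratic reciprocity gives (5/23) = (23/5). Reduce: 23 ≡ 3 (mod 5). Now have -(3/5).
5 ≡ 1 (mod 4), so quadratic reciprocity gives (3/5) = (5/3). Reduce: 5 ≡ 2 (mod 3). Now have -(2/3).
Factor out 2: 2 = 2. Since 3 ≡ 3 (mod 8), (2/3) = -1. Now have (1/3).
(1/3) = 1. Collecting the sign factors: 1.
Product: (-1)·(1) = -1.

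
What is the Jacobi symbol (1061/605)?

Reduce the numerator: 1061 ≡ 456 (mod 605), so (1061/605) = (456/605).
Factor out 2: 456 = 2^3·57. Since 605 ≡ 5 (mod 8), (2/605) = -1, and (2/605)^3 = -1. Now have -(57/605).
57 ≡ 1 (mod 4), so quadratic reciprocity gives (57/605) = (605/57). Reduce: 605 ≡ 35 (mod 57). Now have -(35/57).
57 ≡ 1 (mod 4), so quadratic reciprocity gives (35/57) = (57/35). Reduce: 57 ≡ 22 (mod 35). Now have -(22/35).
Factor out 2: 22 = 2·11. Since 35 ≡ 3 (mod 8), (2/35) = -1. Now have (11/35).
Both 11 ≡ 3 and 35 ≡ 3 (mod 4), so reciprocity gives (11/35) = -(35/11). Reduce: 35 ≡ 2 (mod 11). Now have -(2/11).
Factor out 2: 2 = 2. Since 11 ≡ 3 (mod 8), (2/11) = -1. Now have (1/11).
(1/11) = 1. Collecting the sign factors: 1.

1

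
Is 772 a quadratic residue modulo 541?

no

(772/541)
  = (231/541)    [772 ≡ 231 mod 541]
  = (541/231)    [QR: 541 ≡ 1 mod 4, sign kept]
  = (79/231)    [541 ≡ 79 mod 231]
  = -(231/79)    [QR: both ≡ 3 mod 4, sign flips]
  = -(73/79)    [231 ≡ 73 mod 79]
  = -(79/73)    [QR: 73 ≡ 1 mod 4, sign kept]
  = -(6/73)    [79 ≡ 6 mod 73]
  = -(3/73)    [73 ≡ 1 mod 8 ⇒ (2/73) = +1]
  = -(73/3)    [QR: 73 ≡ 1 mod 4, sign kept]
  = -(1/3)    [73 ≡ 1 mod 3]
  = -1    [(1/3) = 1]
The Legendre symbol is -1, so x^2 ≡ 772 (mod 541) has no solution.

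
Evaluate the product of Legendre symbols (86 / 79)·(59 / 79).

By multiplicativity, (86·59 / 79) = (86 / 79)·(59 / 79).
First factor (86 / 79):
(86 / 79)
  = (7 / 79)    [86 ≡ 7 mod 79]
  = -(79 / 7)    [QR: both ≡ 3 mod 4, sign flips]
  = -(2 / 7)    [79 ≡ 2 mod 7]
  = -(1 / 7)    [7 ≡ 7 mod 8 ⇒ (2 / 7) = +1]
  = -1    [(1 / 7) = 1]
Second factor (59 / 79):
(59 / 79)
  = -(79 / 59)    [QR: both ≡ 3 mod 4, sign flips]
  = -(20 / 59)    [79 ≡ 20 mod 59]
  = -(5 / 59)    [59 ≡ 3 mod 8 ⇒ (2 / 59)^2 = +1]
  = -(59 / 5)    [QR: 5 ≡ 1 mod 4, sign kept]
  = -(4 / 5)    [59 ≡ 4 mod 5]
  = -(1 / 5)    [5 ≡ 5 mod 8 ⇒ (2 / 5)^2 = +1]
  = -1    [(1 / 5) = 1]
Product: (-1)·(-1) = 1.

1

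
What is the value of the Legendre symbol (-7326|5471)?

(-7326|5471)
  = -(7326|5471)    [5471 ≡ 3 mod 4 ⇒ (-1|5471) = -1]
  = -(1855|5471)    [7326 ≡ 1855 mod 5471]
  = (5471|1855)    [QR: both ≡ 3 mod 4, sign flips]
  = (1761|1855)    [5471 ≡ 1761 mod 1855]
  = (1855|1761)    [QR: 1761 ≡ 1 mod 4, sign kept]
  = (94|1761)    [1855 ≡ 94 mod 1761]
  = (47|1761)    [1761 ≡ 1 mod 8 ⇒ (2|1761) = +1]
  = (1761|47)    [QR: 1761 ≡ 1 mod 4, sign kept]
  = (22|47)    [1761 ≡ 22 mod 47]
  = (11|47)    [47 ≡ 7 mod 8 ⇒ (2|47) = +1]
  = -(47|11)    [QR: both ≡ 3 mod 4, sign flips]
  = -(3|11)    [47 ≡ 3 mod 11]
  = (11|3)    [QR: both ≡ 3 mod 4, sign flips]
  = (2|3)    [11 ≡ 2 mod 3]
  = -(1|3)    [3 ≡ 3 mod 8 ⇒ (2|3) = -1]
  = -1    [(1|3) = 1]

-1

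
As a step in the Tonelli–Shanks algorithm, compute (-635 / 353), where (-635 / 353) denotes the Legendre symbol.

(-635 / 353)
  = (71 / 353)    [-635 ≡ 71 mod 353]
  = (353 / 71)    [QR: 353 ≡ 1 mod 4, sign kept]
  = (69 / 71)    [353 ≡ 69 mod 71]
  = (71 / 69)    [QR: 69 ≡ 1 mod 4, sign kept]
  = (2 / 69)    [71 ≡ 2 mod 69]
  = -(1 / 69)    [69 ≡ 5 mod 8 ⇒ (2 / 69) = -1]
  = -1    [(1 / 69) = 1]

-1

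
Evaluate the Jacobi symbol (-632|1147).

(-632|1147)
  = (515|1147)    [-632 ≡ 515 mod 1147]
  = -(1147|515)    [QR: both ≡ 3 mod 4, sign flips]
  = -(117|515)    [1147 ≡ 117 mod 515]
  = -(515|117)    [QR: 117 ≡ 1 mod 4, sign kept]
  = -(47|117)    [515 ≡ 47 mod 117]
  = -(117|47)    [QR: 117 ≡ 1 mod 4, sign kept]
  = -(23|47)    [117 ≡ 23 mod 47]
  = (47|23)    [QR: both ≡ 3 mod 4, sign flips]
  = (1|23)    [47 ≡ 1 mod 23]
  = 1    [(1|23) = 1]

1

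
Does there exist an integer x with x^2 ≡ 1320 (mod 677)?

yes

(1320|677)
  = (643|677)    [1320 ≡ 643 mod 677]
  = (677|643)    [QR: 677 ≡ 1 mod 4, sign kept]
  = (34|643)    [677 ≡ 34 mod 643]
  = -(17|643)    [643 ≡ 3 mod 8 ⇒ (2|643) = -1]
  = -(643|17)    [QR: 17 ≡ 1 mod 4, sign kept]
  = -(14|17)    [643 ≡ 14 mod 17]
  = -(7|17)    [17 ≡ 1 mod 8 ⇒ (2|17) = +1]
  = -(17|7)    [QR: 17 ≡ 1 mod 4, sign kept]
  = -(3|7)    [17 ≡ 3 mod 7]
  = (7|3)    [QR: both ≡ 3 mod 4, sign flips]
  = (1|3)    [7 ≡ 1 mod 3]
  = 1    [(1|3) = 1]
The Legendre symbol is 1, so x^2 ≡ 1320 (mod 677) has solution.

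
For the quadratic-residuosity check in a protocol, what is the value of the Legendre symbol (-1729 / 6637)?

-1

(-1729 / 6637)
  = (1729 / 6637)    [6637 ≡ 1 mod 4 ⇒ (-1 / 6637) = +1]
  = (6637 / 1729)    [QR: 1729 ≡ 1 mod 4, sign kept]
  = (1450 / 1729)    [6637 ≡ 1450 mod 1729]
  = (725 / 1729)    [1729 ≡ 1 mod 8 ⇒ (2 / 1729) = +1]
  = (1729 / 725)    [QR: 725 ≡ 1 mod 4, sign kept]
  = (279 / 725)    [1729 ≡ 279 mod 725]
  = (725 / 279)    [QR: 725 ≡ 1 mod 4, sign kept]
  = (167 / 279)    [725 ≡ 167 mod 279]
  = -(279 / 167)    [QR: both ≡ 3 mod 4, sign flips]
  = -(112 / 167)    [279 ≡ 112 mod 167]
  = -(7 / 167)    [167 ≡ 7 mod 8 ⇒ (2 / 167)^4 = +1]
  = (167 / 7)    [QR: both ≡ 3 mod 4, sign flips]
  = (6 / 7)    [167 ≡ 6 mod 7]
  = (3 / 7)    [7 ≡ 7 mod 8 ⇒ (2 / 7) = +1]
  = -(7 / 3)    [QR: both ≡ 3 mod 4, sign flips]
  = -(1 / 3)    [7 ≡ 1 mod 3]
  = -1    [(1 / 3) = 1]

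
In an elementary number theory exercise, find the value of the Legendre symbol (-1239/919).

Pull out -1: (-1239/919) = (-1/919)·(1239/919). Since 919 ≡ 3 (mod 4), (-1/919) = -1. Now have -(1239/919).
Reduce the numerator: 1239 ≡ 320 (mod 919), so (1239/919) = (320/919).
Factor out 2: 320 = 2^6·5. Since 919 ≡ 7 (mod 8), (2/919) = +1, and (2/919)^6 = +1. Now have -(5/919).
5 ≡ 1 (mod 4), so quadratic reciprocity gives (5/919) = (919/5). Reduce: 919 ≡ 4 (mod 5). Now have -(4/5).
Factor out 2: 4 = 2^2. Since 5 ≡ 5 (mod 8), (2/5) = -1, and (2/5)^2 = +1. Now have -(1/5).
(1/5) = 1. Collecting the sign factors: -1.

-1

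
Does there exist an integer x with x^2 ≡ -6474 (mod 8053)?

Reduce the numerator: -6474 ≡ 1579 (mod 8053), so (-6474|8053) = (1579|8053).
8053 ≡ 1 (mod 4), so quadratic reciprocity gives (1579|8053) = (8053|1579). Reduce: 8053 ≡ 158 (mod 1579). Now have (158|1579).
Factor out 2: 158 = 2·79. Since 1579 ≡ 3 (mod 8), (2|1579) = -1. Now have -(79|1579).
Both 79 ≡ 3 and 1579 ≡ 3 (mod 4), so reciprocity gives (79|1579) = -(1579|79). Reduce: 1579 ≡ 78 (mod 79). Now have (78|79).
Factor out 2: 78 = 2·39. Since 79 ≡ 7 (mod 8), (2|79) = +1. Now have (39|79).
Both 39 ≡ 3 and 79 ≡ 3 (mod 4), so reciprocity gives (39|79) = -(79|39). Reduce: 79 ≡ 1 (mod 39). Now have -(1|39).
(1|39) = 1. Collecting the sign factors: -1.
The Legendre symbol is -1, so x^2 ≡ -6474 (mod 8053) has no solution.

no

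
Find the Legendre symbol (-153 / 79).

1

Pull out -1: (-153 / 79) = (-1 / 79)·(153 / 79). Since 79 ≡ 3 (mod 4), (-1 / 79) = -1. Now have -(153 / 79).
Reduce the numerator: 153 ≡ 74 (mod 79), so (153 / 79) = (74 / 79).
Factor out 2: 74 = 2·37. Since 79 ≡ 7 (mod 8), (2 / 79) = +1. Now have -(37 / 79).
37 ≡ 1 (mod 4), so quadratic reciprocity gives (37 / 79) = (79 / 37). Reduce: 79 ≡ 5 (mod 37). Now have -(5 / 37).
5 ≡ 1 (mod 4), so quadratic reciprocity gives (5 / 37) = (37 / 5). Reduce: 37 ≡ 2 (mod 5). Now have -(2 / 5).
Factor out 2: 2 = 2. Since 5 ≡ 5 (mod 8), (2 / 5) = -1. Now have (1 / 5).
(1 / 5) = 1. Collecting the sign factors: 1.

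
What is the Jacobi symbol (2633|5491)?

1

(2633|5491)
  = (5491|2633)    [QR: 2633 ≡ 1 mod 4, sign kept]
  = (225|2633)    [5491 ≡ 225 mod 2633]
  = (2633|225)    [QR: 225 ≡ 1 mod 4, sign kept]
  = (158|225)    [2633 ≡ 158 mod 225]
  = (79|225)    [225 ≡ 1 mod 8 ⇒ (2|225) = +1]
  = (225|79)    [QR: 225 ≡ 1 mod 4, sign kept]
  = (67|79)    [225 ≡ 67 mod 79]
  = -(79|67)    [QR: both ≡ 3 mod 4, sign flips]
  = -(12|67)    [79 ≡ 12 mod 67]
  = -(3|67)    [67 ≡ 3 mod 8 ⇒ (2|67)^2 = +1]
  = (67|3)    [QR: both ≡ 3 mod 4, sign flips]
  = (1|3)    [67 ≡ 1 mod 3]
  = 1    [(1|3) = 1]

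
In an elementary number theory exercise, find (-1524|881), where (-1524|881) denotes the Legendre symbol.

Pull out -1: (-1524|881) = (-1|881)·(1524|881). Since 881 ≡ 1 (mod 4), (-1|881) = +1. Now have (1524|881).
Reduce the numerator: 1524 ≡ 643 (mod 881), so (1524|881) = (643|881).
881 ≡ 1 (mod 4), so quadratic reciprocity gives (643|881) = (881|643). Reduce: 881 ≡ 238 (mod 643). Now have (238|643).
Factor out 2: 238 = 2·119. Since 643 ≡ 3 (mod 8), (2|643) = -1. Now have -(119|643).
Both 119 ≡ 3 and 643 ≡ 3 (mod 4), so reciprocity gives (119|643) = -(643|119). Reduce: 643 ≡ 48 (mod 119). Now have (48|119).
Factor out 2: 48 = 2^4·3. Since 119 ≡ 7 (mod 8), (2|119) = +1, and (2|119)^4 = +1. Now have (3|119).
Both 3 ≡ 3 and 119 ≡ 3 (mod 4), so reciprocity gives (3|119) = -(119|3). Reduce: 119 ≡ 2 (mod 3). Now have -(2|3).
Factor out 2: 2 = 2. Since 3 ≡ 3 (mod 8), (2|3) = -1. Now have (1|3).
(1|3) = 1. Collecting the sign factors: 1.

1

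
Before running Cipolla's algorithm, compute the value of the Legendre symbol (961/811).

1

Reduce the numerator: 961 ≡ 150 (mod 811), so (961/811) = (150/811).
Factor out 2: 150 = 2·75. Since 811 ≡ 3 (mod 8), (2/811) = -1. Now have -(75/811).
Both 75 ≡ 3 and 811 ≡ 3 (mod 4), so reciprocity gives (75/811) = -(811/75). Reduce: 811 ≡ 61 (mod 75). Now have (61/75).
61 ≡ 1 (mod 4), so quadratic reciprocity gives (61/75) = (75/61). Reduce: 75 ≡ 14 (mod 61). Now have (14/61).
Factor out 2: 14 = 2·7. Since 61 ≡ 5 (mod 8), (2/61) = -1. Now have -(7/61).
61 ≡ 1 (mod 4), so quadratic reciprocity gives (7/61) = (61/7). Reduce: 61 ≡ 5 (mod 7). Now have -(5/7).
5 ≡ 1 (mod 4), so quadratic reciprocity gives (5/7) = (7/5). Reduce: 7 ≡ 2 (mod 5). Now have -(2/5).
Factor out 2: 2 = 2. Since 5 ≡ 5 (mod 8), (2/5) = -1. Now have (1/5).
(1/5) = 1. Collecting the sign factors: 1.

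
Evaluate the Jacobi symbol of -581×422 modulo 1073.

By multiplicativity, (-581·422/1073) = (-581/1073)·(422/1073).
First factor (-581/1073):
Reduce the numerator: -581 ≡ 492 (mod 1073), so (-581/1073) = (492/1073).
Factor out 2: 492 = 2^2·123. Since 1073 ≡ 1 (mod 8), (2/1073) = +1, and (2/1073)^2 = +1. Now have (123/1073).
1073 ≡ 1 (mod 4), so quadratic reciprocity gives (123/1073) = (1073/123). Reduce: 1073 ≡ 89 (mod 123). Now have (89/123).
89 ≡ 1 (mod 4), so quadratic reciprocity gives (89/123) = (123/89). Reduce: 123 ≡ 34 (mod 89). Now have (34/89).
Factor out 2: 34 = 2·17. Since 89 ≡ 1 (mod 8), (2/89) = +1. Now have (17/89).
17 ≡ 1 (mod 4), so quadratic reciprocity gives (17/89) = (89/17). Reduce: 89 ≡ 4 (mod 17). Now have (4/17).
Factor out 2: 4 = 2^2. Since 17 ≡ 1 (mod 8), (2/17) = +1, and (2/17)^2 = +1. Now have (1/17).
(1/17) = 1. Collecting the sign factors: 1.
Second factor (422/1073):
Factor out 2: 422 = 2·211. Since 1073 ≡ 1 (mod 8), (2/1073) = +1. Now have (211/1073).
1073 ≡ 1 (mod 4), so quadratic reciprocity gives (211/1073) = (1073/211). Reduce: 1073 ≡ 18 (mod 211). Now have (18/211).
Factor out 2: 18 = 2·9. Since 211 ≡ 3 (mod 8), (2/211) = -1. Now have -(9/211).
9 ≡ 1 (mod 4), so quadratic reciprocity gives (9/211) = (211/9). Reduce: 211 ≡ 4 (mod 9). Now have -(4/9).
Factor out 2: 4 = 2^2. Since 9 ≡ 1 (mod 8), (2/9) = +1, and (2/9)^2 = +1. Now have -(1/9).
(1/9) = 1. Collecting the sign factors: -1.
Product: (1)·(-1) = -1.

-1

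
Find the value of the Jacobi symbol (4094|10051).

(4094|10051)
  = -(2047|10051)    [10051 ≡ 3 mod 8 ⇒ (2|10051) = -1]
  = (10051|2047)    [QR: both ≡ 3 mod 4, sign flips]
  = (1863|2047)    [10051 ≡ 1863 mod 2047]
  = -(2047|1863)    [QR: both ≡ 3 mod 4, sign flips]
  = -(184|1863)    [2047 ≡ 184 mod 1863]
  = -(23|1863)    [1863 ≡ 7 mod 8 ⇒ (2|1863)^3 = +1]
  = (1863|23)    [QR: both ≡ 3 mod 4, sign flips]
  = (0|23)    [1863 ≡ 0 mod 23]
  = 0    [numerator 0, gcd > 1]

0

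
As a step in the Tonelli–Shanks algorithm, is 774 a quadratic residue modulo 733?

Reduce the numerator: 774 ≡ 41 (mod 733), so (774|733) = (41|733).
41 ≡ 1 (mod 4), so quadratic reciprocity gives (41|733) = (733|41). Reduce: 733 ≡ 36 (mod 41). Now have (36|41).
Factor out 2: 36 = 2^2·9. Since 41 ≡ 1 (mod 8), (2|41) = +1, and (2|41)^2 = +1. Now have (9|41).
9 ≡ 1 (mod 4), so quadratic reciprocity gives (9|41) = (41|9). Reduce: 41 ≡ 5 (mod 9). Now have (5|9).
5 ≡ 1 (mod 4), so quadratic reciprocity gives (5|9) = (9|5). Reduce: 9 ≡ 4 (mod 5). Now have (4|5).
Factor out 2: 4 = 2^2. Since 5 ≡ 5 (mod 8), (2|5) = -1, and (2|5)^2 = +1. Now have (1|5).
(1|5) = 1. Collecting the sign factors: 1.
(774|733) = 1, and 733 is prime, so 774 is a quadratic residue mod 733.

yes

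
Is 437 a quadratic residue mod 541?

437 ≡ 1 (mod 4), so quadratic reciprocity gives (437|541) = (541|437). Reduce: 541 ≡ 104 (mod 437). Now have (104|437).
Factor out 2: 104 = 2^3·13. Since 437 ≡ 5 (mod 8), (2|437) = -1, and (2|437)^3 = -1. Now have -(13|437).
13 ≡ 1 (mod 4), so quadratic reciprocity gives (13|437) = (437|13). Reduce: 437 ≡ 8 (mod 13). Now have -(8|13).
Factor out 2: 8 = 2^3. Since 13 ≡ 5 (mod 8), (2|13) = -1, and (2|13)^3 = -1. Now have (1|13).
(1|13) = 1. Collecting the sign factors: 1.
The Legendre symbol is 1, so x^2 ≡ 437 (mod 541) has solution.

yes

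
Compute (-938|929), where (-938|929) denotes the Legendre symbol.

1

Reduce the numerator: -938 ≡ 920 (mod 929), so (-938|929) = (920|929).
Factor out 2: 920 = 2^3·115. Since 929 ≡ 1 (mod 8), (2|929) = +1, and (2|929)^3 = +1. Now have (115|929).
929 ≡ 1 (mod 4), so quadratic reciprocity gives (115|929) = (929|115). Reduce: 929 ≡ 9 (mod 115). Now have (9|115).
9 ≡ 1 (mod 4), so quadratic reciprocity gives (9|115) = (115|9). Reduce: 115 ≡ 7 (mod 9). Now have (7|9).
9 ≡ 1 (mod 4), so quadratic reciprocity gives (7|9) = (9|7). Reduce: 9 ≡ 2 (mod 7). Now have (2|7).
Factor out 2: 2 = 2. Since 7 ≡ 7 (mod 8), (2|7) = +1. Now have (1|7).
(1|7) = 1. Collecting the sign factors: 1.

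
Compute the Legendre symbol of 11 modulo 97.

97 ≡ 1 (mod 4), so quadratic reciprocity gives (11|97) = (97|11). Reduce: 97 ≡ 9 (mod 11). Now have (9|11).
9 ≡ 1 (mod 4), so quadratic reciprocity gives (9|11) = (11|9). Reduce: 11 ≡ 2 (mod 9). Now have (2|9).
Factor out 2: 2 = 2. Since 9 ≡ 1 (mod 8), (2|9) = +1. Now have (1|9).
(1|9) = 1. Collecting the sign factors: 1.

1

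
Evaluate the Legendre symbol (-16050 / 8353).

-1

(-16050 / 8353)
  = (16050 / 8353)    [8353 ≡ 1 mod 4 ⇒ (-1 / 8353) = +1]
  = (7697 / 8353)    [16050 ≡ 7697 mod 8353]
  = (8353 / 7697)    [QR: 7697 ≡ 1 mod 4, sign kept]
  = (656 / 7697)    [8353 ≡ 656 mod 7697]
  = (41 / 7697)    [7697 ≡ 1 mod 8 ⇒ (2 / 7697)^4 = +1]
  = (7697 / 41)    [QR: 41 ≡ 1 mod 4, sign kept]
  = (30 / 41)    [7697 ≡ 30 mod 41]
  = (15 / 41)    [41 ≡ 1 mod 8 ⇒ (2 / 41) = +1]
  = (41 / 15)    [QR: 41 ≡ 1 mod 4, sign kept]
  = (11 / 15)    [41 ≡ 11 mod 15]
  = -(15 / 11)    [QR: both ≡ 3 mod 4, sign flips]
  = -(4 / 11)    [15 ≡ 4 mod 11]
  = -(1 / 11)    [11 ≡ 3 mod 8 ⇒ (2 / 11)^2 = +1]
  = -1    [(1 / 11) = 1]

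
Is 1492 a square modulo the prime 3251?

yes

Factor out 2: 1492 = 2^2·373. Since 3251 ≡ 3 (mod 8), (2|3251) = -1, and (2|3251)^2 = +1. Now have (373|3251).
373 ≡ 1 (mod 4), so quadratic reciprocity gives (373|3251) = (3251|373). Reduce: 3251 ≡ 267 (mod 373). Now have (267|373).
373 ≡ 1 (mod 4), so quadratic reciprocity gives (267|373) = (373|267). Reduce: 373 ≡ 106 (mod 267). Now have (106|267).
Factor out 2: 106 = 2·53. Since 267 ≡ 3 (mod 8), (2|267) = -1. Now have -(53|267).
53 ≡ 1 (mod 4), so quadratic reciprocity gives (53|267) = (267|53). Reduce: 267 ≡ 2 (mod 53). Now have -(2|53).
Factor out 2: 2 = 2. Since 53 ≡ 5 (mod 8), (2|53) = -1. Now have (1|53).
(1|53) = 1. Collecting the sign factors: 1.
(1492|3251) = 1, and 3251 is prime, so 1492 is a quadratic residue mod 3251.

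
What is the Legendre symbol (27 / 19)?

Reduce the numerator: 27 ≡ 8 (mod 19), so (27 / 19) = (8 / 19).
Factor out 2: 8 = 2^3. Since 19 ≡ 3 (mod 8), (2 / 19) = -1, and (2 / 19)^3 = -1. Now have -(1 / 19).
(1 / 19) = 1. Collecting the sign factors: -1.

-1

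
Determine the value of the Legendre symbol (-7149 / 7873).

(-7149 / 7873)
  = (724 / 7873)    [-7149 ≡ 724 mod 7873]
  = (181 / 7873)    [7873 ≡ 1 mod 8 ⇒ (2 / 7873)^2 = +1]
  = (7873 / 181)    [QR: 181 ≡ 1 mod 4, sign kept]
  = (90 / 181)    [7873 ≡ 90 mod 181]
  = -(45 / 181)    [181 ≡ 5 mod 8 ⇒ (2 / 181) = -1]
  = -(181 / 45)    [QR: 45 ≡ 1 mod 4, sign kept]
  = -(1 / 45)    [181 ≡ 1 mod 45]
  = -1    [(1 / 45) = 1]

-1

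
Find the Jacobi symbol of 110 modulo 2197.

(110 / 2197)
  = -(55 / 2197)    [2197 ≡ 5 mod 8 ⇒ (2 / 2197) = -1]
  = -(2197 / 55)    [QR: 2197 ≡ 1 mod 4, sign kept]
  = -(52 / 55)    [2197 ≡ 52 mod 55]
  = -(13 / 55)    [55 ≡ 7 mod 8 ⇒ (2 / 55)^2 = +1]
  = -(55 / 13)    [QR: 13 ≡ 1 mod 4, sign kept]
  = -(3 / 13)    [55 ≡ 3 mod 13]
  = -(13 / 3)    [QR: 13 ≡ 1 mod 4, sign kept]
  = -(1 / 3)    [13 ≡ 1 mod 3]
  = -1    [(1 / 3) = 1]

-1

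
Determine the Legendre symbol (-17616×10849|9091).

By multiplicativity, (-17616·10849|9091) = (-17616|9091)·(10849|9091).
First factor (-17616|9091):
(-17616|9091)
  = -(17616|9091)    [9091 ≡ 3 mod 4 ⇒ (-1|9091) = -1]
  = -(8525|9091)    [17616 ≡ 8525 mod 9091]
  = -(9091|8525)    [QR: 8525 ≡ 1 mod 4, sign kept]
  = -(566|8525)    [9091 ≡ 566 mod 8525]
  = (283|8525)    [8525 ≡ 5 mod 8 ⇒ (2|8525) = -1]
  = (8525|283)    [QR: 8525 ≡ 1 mod 4, sign kept]
  = (35|283)    [8525 ≡ 35 mod 283]
  = -(283|35)    [QR: both ≡ 3 mod 4, sign flips]
  = -(3|35)    [283 ≡ 3 mod 35]
  = (35|3)    [QR: both ≡ 3 mod 4, sign flips]
  = (2|3)    [35 ≡ 2 mod 3]
  = -(1|3)    [3 ≡ 3 mod 8 ⇒ (2|3) = -1]
  = -1    [(1|3) = 1]
Second factor (10849|9091):
(10849|9091)
  = (1758|9091)    [10849 ≡ 1758 mod 9091]
  = -(879|9091)    [9091 ≡ 3 mod 8 ⇒ (2|9091) = -1]
  = (9091|879)    [QR: both ≡ 3 mod 4, sign flips]
  = (301|879)    [9091 ≡ 301 mod 879]
  = (879|301)    [QR: 301 ≡ 1 mod 4, sign kept]
  = (277|301)    [879 ≡ 277 mod 301]
  = (301|277)    [QR: 277 ≡ 1 mod 4, sign kept]
  = (24|277)    [301 ≡ 24 mod 277]
  = -(3|277)    [277 ≡ 5 mod 8 ⇒ (2|277)^3 = -1]
  = -(277|3)    [QR: 277 ≡ 1 mod 4, sign kept]
  = -(1|3)    [277 ≡ 1 mod 3]
  = -1    [(1|3) = 1]
Product: (-1)·(-1) = 1.

1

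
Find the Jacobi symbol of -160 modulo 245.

0

(-160|245)
  = (85|245)    [-160 ≡ 85 mod 245]
  = (245|85)    [QR: 85 ≡ 1 mod 4, sign kept]
  = (75|85)    [245 ≡ 75 mod 85]
  = (85|75)    [QR: 85 ≡ 1 mod 4, sign kept]
  = (10|75)    [85 ≡ 10 mod 75]
  = -(5|75)    [75 ≡ 3 mod 8 ⇒ (2|75) = -1]
  = -(75|5)    [QR: 5 ≡ 1 mod 4, sign kept]
  = -(0|5)    [75 ≡ 0 mod 5]
  = 0    [numerator 0, gcd > 1]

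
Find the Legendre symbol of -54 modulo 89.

(-54/89)
  = (35/89)    [-54 ≡ 35 mod 89]
  = (89/35)    [QR: 89 ≡ 1 mod 4, sign kept]
  = (19/35)    [89 ≡ 19 mod 35]
  = -(35/19)    [QR: both ≡ 3 mod 4, sign flips]
  = -(16/19)    [35 ≡ 16 mod 19]
  = -(1/19)    [19 ≡ 3 mod 8 ⇒ (2/19)^4 = +1]
  = -1    [(1/19) = 1]

-1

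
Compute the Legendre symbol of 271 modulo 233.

(271/233)
  = (38/233)    [271 ≡ 38 mod 233]
  = (19/233)    [233 ≡ 1 mod 8 ⇒ (2/233) = +1]
  = (233/19)    [QR: 233 ≡ 1 mod 4, sign kept]
  = (5/19)    [233 ≡ 5 mod 19]
  = (19/5)    [QR: 5 ≡ 1 mod 4, sign kept]
  = (4/5)    [19 ≡ 4 mod 5]
  = (1/5)    [5 ≡ 5 mod 8 ⇒ (2/5)^2 = +1]
  = 1    [(1/5) = 1]

1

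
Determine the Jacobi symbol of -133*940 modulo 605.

By multiplicativity, (-133·940/605) = (-133/605)·(940/605).
First factor (-133/605):
Pull out -1: (-133/605) = (-1/605)·(133/605). Since 605 ≡ 1 (mod 4), (-1/605) = +1. Now have (133/605).
133 ≡ 1 (mod 4), so quadratic reciprocity gives (133/605) = (605/133). Reduce: 605 ≡ 73 (mod 133). Now have (73/133).
73 ≡ 1 (mod 4), so quadratic reciprocity gives (73/133) = (133/73). Reduce: 133 ≡ 60 (mod 73). Now have (60/73).
Factor out 2: 60 = 2^2·15. Since 73 ≡ 1 (mod 8), (2/73) = +1, and (2/73)^2 = +1. Now have (15/73).
73 ≡ 1 (mod 4), so quadratic reciprocity gives (15/73) = (73/15). Reduce: 73 ≡ 13 (mod 15). Now have (13/15).
13 ≡ 1 (mod 4), so quadratic reciprocity gives (13/15) = (15/13). Reduce: 15 ≡ 2 (mod 13). Now have (2/13).
Factor out 2: 2 = 2. Since 13 ≡ 5 (mod 8), (2/13) = -1. Now have -(1/13).
(1/13) = 1. Collecting the sign factors: -1.
Second factor (940/605):
Reduce the numerator: 940 ≡ 335 (mod 605), so (940/605) = (335/605).
605 ≡ 1 (mod 4), so quadratic reciprocity gives (335/605) = (605/335). Reduce: 605 ≡ 270 (mod 335). Now have (270/335).
Factor out 2: 270 = 2·135. Since 335 ≡ 7 (mod 8), (2/335) = +1. Now have (135/335).
Both 135 ≡ 3 and 335 ≡ 3 (mod 4), so reciprocity gives (135/335) = -(335/135). Reduce: 335 ≡ 65 (mod 135). Now have -(65/135).
65 ≡ 1 (mod 4), so quadratic reciprocity gives (65/135) = (135/65). Reduce: 135 ≡ 5 (mod 65). Now have -(5/65).
5 ≡ 1 (mod 4), so quadratic reciprocity gives (5/65) = (65/5). Reduce: 65 ≡ 0 (mod 5). Now have -(0/5).
The numerator is now 0 with denominator 5 > 1: the symbol is 0.
Product: (-1)·(0) = 0.

0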